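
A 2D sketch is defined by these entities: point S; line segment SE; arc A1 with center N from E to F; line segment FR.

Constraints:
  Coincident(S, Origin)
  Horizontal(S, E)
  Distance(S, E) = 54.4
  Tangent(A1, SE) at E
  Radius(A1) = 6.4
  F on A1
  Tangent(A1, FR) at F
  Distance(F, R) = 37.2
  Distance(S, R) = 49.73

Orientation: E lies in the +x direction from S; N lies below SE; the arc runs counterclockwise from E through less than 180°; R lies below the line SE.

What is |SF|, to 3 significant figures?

48.7

S is at the origin; SE is horizontal with |SE| = 54.4 and E on the +x side, so E = (54.4, 0.00). Since A1 is tangent to SE there, NE ⟂ SE, so N = E + (0, -6.4) = (54.4, -6.40). Since NF ⟂ FR (tangency), |NR| = √(6.4² + 37.2²) = 37.7 regardless of where F sits on A1. So R lies on both circle(S, 49.73) and circle(N, 37.7); the below-SE intersection is R = (32.8, -37.4). F is the foot of the tangent from R: F = (48.6, -3.68).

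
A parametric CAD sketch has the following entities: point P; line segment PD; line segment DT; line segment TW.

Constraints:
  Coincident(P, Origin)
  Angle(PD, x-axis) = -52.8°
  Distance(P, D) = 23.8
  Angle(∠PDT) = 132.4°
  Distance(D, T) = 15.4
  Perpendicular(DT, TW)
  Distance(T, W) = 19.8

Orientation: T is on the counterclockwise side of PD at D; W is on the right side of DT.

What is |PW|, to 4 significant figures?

48.85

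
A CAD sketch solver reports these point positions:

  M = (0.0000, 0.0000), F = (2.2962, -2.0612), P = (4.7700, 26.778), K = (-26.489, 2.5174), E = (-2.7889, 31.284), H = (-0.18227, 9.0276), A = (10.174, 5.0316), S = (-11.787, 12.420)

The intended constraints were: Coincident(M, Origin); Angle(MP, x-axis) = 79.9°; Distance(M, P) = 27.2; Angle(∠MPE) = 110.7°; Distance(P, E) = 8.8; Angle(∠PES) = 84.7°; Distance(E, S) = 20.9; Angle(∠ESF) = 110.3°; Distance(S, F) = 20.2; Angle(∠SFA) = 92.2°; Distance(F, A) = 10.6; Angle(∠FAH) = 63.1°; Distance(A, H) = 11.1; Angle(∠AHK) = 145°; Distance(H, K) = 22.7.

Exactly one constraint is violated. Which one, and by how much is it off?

Distance(H, K) = 22.7 — off by 4.40.

M = (0.00, 0.00) ✓; MP at 79.90° ✓; |MP| = 27.20 ✓; ∠MPE = 110.7° ✓; |PE| = 8.800 ✓; ∠PES = 84.70° ✓; |ES| = 20.90 ✓; ∠ESF = 110.3° ✓; |SF| = 20.20 ✓; ∠SFA = 92.20° ✓; |FA| = 10.60 ✓; ∠FAH = 63.10° ✓; |AH| = 11.10 ✓; ∠AHK = 145.0° ✓; |HK| = 27.10 ✗.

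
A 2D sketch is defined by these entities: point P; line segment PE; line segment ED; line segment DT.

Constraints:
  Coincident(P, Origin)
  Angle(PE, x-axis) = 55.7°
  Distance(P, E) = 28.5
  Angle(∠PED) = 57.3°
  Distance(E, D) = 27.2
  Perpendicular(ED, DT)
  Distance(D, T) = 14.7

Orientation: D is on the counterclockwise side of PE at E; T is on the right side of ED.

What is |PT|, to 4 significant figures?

40.44

P is at the origin; PE runs at 55.7° with length 28.5, so E = 28.5·(cos 55.7°, sin 55.7°) = (16.06, 23.54). ∠PED = 57.3°, so ED runs at 55.7° + (180° − 57.3°) = 178.4° from the x-axis; with |ED| = 27.2, D = E + 27.2·(cos 178.4°, sin 178.4°) = (-11.13, 24.30). ED ⟂ DT; with |DT| = 14.7 on the right of ED, T = D + 14.7·(0.02792, 0.9996) = (-10.72, 39.00). Then |PT| = |T − P| = 40.44.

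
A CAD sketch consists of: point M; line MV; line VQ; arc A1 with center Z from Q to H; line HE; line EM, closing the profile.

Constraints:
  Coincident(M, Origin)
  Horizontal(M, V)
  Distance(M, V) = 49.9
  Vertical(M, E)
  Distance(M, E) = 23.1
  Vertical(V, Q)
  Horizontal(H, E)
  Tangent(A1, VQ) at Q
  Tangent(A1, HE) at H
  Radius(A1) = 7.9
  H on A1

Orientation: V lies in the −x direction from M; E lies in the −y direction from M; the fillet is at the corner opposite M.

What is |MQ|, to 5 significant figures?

52.164

The virtual corner opposite M is at (-49.900, -23.100). The tangent condition forces ZQ to be normal to VQ and the tangent condition forces ZH to be normal to HE, with radius 7.9, so the center Z sits 7.9 in from both sides at Z = (-42.000, -15.200). That places the tangent points at Q = (-49.900, -15.200) on VQ and H = (-42.000, -23.100) on HE. Then |MQ| = |Q − M| = 52.164.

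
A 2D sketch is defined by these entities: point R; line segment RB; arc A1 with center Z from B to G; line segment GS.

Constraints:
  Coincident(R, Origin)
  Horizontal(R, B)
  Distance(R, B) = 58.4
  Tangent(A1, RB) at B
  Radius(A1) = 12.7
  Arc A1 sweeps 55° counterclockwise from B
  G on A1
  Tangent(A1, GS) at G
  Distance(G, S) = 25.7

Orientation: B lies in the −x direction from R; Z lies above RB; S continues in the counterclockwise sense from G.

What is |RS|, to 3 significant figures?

42.5

R is at the origin; R and B share the same y with |RB| = 58.4 and B on the −x side, so B = (-58.4, 0.00). The tangent condition forces ZB to be normal to RB, so Z = B + (0, 12.7) = (-58.4, 12.7). On A1, B sits at bearing -90° from Z; a 55° counterclockwise sweep puts G at bearing -35°, so G = Z + 12.7·(cos -35°, sin -35°) = (-48.0, 5.42). Since A1 is tangent to GS there, ZG ⟂ GS, so GS runs along (−sin -35°, cos -35°); with |GS| = 25.7, S = (-33.3, 26.5). Then |RS| = |S − R| = 42.5.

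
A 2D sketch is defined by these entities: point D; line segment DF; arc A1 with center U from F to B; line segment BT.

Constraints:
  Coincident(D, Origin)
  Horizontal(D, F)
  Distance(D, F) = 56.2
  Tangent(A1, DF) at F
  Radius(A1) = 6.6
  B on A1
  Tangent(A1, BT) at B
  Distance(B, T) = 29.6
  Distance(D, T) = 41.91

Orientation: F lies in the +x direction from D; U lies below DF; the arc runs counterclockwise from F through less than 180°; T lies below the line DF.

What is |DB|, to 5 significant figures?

51.042

Checks: ∠(UF, FD) = 90.00° ✓; |UB| = 6.600 ✓; ∠(UB, BT) = 90.00° ✓; |BT| = 29.60 ✓; |DT| = 41.91 ✓.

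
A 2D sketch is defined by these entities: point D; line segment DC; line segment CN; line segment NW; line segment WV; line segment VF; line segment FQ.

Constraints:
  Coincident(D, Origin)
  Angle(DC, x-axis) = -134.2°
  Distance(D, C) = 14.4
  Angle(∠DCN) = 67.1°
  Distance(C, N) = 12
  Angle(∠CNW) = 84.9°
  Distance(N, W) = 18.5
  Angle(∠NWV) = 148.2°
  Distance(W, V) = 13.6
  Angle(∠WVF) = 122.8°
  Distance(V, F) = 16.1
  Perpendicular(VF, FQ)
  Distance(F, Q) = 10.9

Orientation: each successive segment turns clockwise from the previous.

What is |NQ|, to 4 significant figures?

30.46

D is at the origin; DC runs at -134.2° with length 14.4, so C = (-10.04, -10.32). ∠DCN = 67.1° gives CN at 112.9° from the x-axis; with |CN| = 12.0, N = (-14.71, 0.7307). ∠CNW = 84.9° gives NW at 17.80° from the x-axis; with |NW| = 18.5, W = (2.906, 6.386). ∠NWV = 148.2° gives WV at -14.00° from the x-axis; with |WV| = 13.6, V = (16.10, 3.096). ∠WVF = 122.8° gives VF at -71.20° from the x-axis; with |VF| = 16.1, F = (21.29, -12.15). The perpendicularity gives FQ at right angles to VF, so FQ runs at -161.2°; with |FQ| = 10.9, Q = (10.97, -15.66). Then |NQ| = |Q − N| = 30.46.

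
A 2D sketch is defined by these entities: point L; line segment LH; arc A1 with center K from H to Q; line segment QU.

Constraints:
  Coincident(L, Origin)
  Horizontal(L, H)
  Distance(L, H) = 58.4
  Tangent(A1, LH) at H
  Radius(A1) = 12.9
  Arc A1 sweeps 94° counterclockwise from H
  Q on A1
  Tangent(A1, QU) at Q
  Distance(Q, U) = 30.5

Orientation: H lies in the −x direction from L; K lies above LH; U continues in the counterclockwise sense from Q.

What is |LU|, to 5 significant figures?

65.018

L is at the origin; LH is horizontal with |LH| = 58.4 and H on the −x side, so H = (-58.400, 0.0000). Since A1 is tangent to LH there, KH ⟂ LH, so K = H + (0, 12.9) = (-58.400, 12.900). On A1, H sits at bearing -90° from K; a 94° counterclockwise sweep puts Q at bearing 4°, so Q = K + 12.9·(cos 4°, sin 4°) = (-45.531, 13.800). Tangency of A1 to QU means the radius KQ is perpendicular to QU, so QU runs along (−sin 4°, cos 4°); with |QU| = 30.5, U = (-47.659, 44.226). Then |LU| = |U − L| = 65.018.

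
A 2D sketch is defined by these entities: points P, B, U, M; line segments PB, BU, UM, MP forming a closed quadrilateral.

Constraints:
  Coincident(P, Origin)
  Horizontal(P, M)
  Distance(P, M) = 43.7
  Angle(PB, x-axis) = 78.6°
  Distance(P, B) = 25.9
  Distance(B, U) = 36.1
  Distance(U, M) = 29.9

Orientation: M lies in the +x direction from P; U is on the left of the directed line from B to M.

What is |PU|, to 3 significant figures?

50.6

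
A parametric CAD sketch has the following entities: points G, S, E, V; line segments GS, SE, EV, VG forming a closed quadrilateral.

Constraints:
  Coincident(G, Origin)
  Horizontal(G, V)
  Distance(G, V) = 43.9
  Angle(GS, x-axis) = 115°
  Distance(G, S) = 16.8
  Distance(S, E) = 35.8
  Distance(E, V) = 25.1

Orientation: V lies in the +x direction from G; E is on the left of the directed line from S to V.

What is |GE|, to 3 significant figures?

34.6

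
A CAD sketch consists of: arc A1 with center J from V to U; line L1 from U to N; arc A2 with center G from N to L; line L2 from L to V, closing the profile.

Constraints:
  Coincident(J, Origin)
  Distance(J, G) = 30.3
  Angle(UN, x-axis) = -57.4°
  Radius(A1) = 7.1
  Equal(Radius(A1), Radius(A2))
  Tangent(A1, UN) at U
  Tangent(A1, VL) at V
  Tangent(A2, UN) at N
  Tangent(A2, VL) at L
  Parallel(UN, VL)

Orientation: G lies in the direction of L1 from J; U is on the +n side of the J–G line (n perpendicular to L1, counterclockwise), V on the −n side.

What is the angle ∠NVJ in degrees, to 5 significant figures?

64.890°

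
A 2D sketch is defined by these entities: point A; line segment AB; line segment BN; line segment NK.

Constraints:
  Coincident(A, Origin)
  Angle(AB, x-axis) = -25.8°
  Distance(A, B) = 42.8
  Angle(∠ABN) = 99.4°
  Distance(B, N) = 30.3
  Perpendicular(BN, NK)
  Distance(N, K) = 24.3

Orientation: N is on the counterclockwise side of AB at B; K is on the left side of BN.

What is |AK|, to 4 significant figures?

41.37

∠ABN = 99.4°, so BN runs at -25.8° + (180° − 99.4°) = 54.80° from the x-axis; with |BN| = 30.3, N = B + 30.3·(cos 54.80°, sin 54.80°) = (56.00, 6.132). The perpendicularity gives NK at right angles to BN; with |NK| = 24.3 on the left of BN, K = N + 24.3·(-0.8171, 0.5764) = (36.14, 20.14). Then |AK| = |K − A| = 41.37.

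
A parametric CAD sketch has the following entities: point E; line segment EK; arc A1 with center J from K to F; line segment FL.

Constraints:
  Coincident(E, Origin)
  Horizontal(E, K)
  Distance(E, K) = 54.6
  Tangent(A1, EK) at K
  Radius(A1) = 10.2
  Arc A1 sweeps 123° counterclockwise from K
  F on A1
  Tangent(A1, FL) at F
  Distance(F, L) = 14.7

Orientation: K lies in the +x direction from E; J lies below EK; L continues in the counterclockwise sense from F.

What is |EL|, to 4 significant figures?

60.91

On A1, K sits at bearing 90° from J; a 123° counterclockwise sweep puts F at bearing 213°, so F = J + 10.2·(cos 213°, sin 213°) = (46.05, -15.76). A1 meets FL tangentially, so JF is at right angles to FL, so FL runs along (−sin 213°, cos 213°); with |FL| = 14.7, L = (54.05, -28.08). Then |EL| = |L − E| = 60.91.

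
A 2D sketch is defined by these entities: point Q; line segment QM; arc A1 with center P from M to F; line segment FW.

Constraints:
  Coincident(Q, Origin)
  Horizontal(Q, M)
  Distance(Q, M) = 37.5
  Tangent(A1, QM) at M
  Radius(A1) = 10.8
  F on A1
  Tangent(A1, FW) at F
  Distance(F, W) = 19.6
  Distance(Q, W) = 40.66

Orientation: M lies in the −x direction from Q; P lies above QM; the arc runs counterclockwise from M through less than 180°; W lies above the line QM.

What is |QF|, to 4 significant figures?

28.84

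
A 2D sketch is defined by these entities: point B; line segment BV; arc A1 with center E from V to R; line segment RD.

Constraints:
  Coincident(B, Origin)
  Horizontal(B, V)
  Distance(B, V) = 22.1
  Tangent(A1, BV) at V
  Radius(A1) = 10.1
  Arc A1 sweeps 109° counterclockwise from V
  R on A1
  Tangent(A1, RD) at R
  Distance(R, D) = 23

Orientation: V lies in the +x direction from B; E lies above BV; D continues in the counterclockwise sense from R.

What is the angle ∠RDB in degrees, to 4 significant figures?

53.52°

On A1, V sits at bearing -90° from E; a 109° counterclockwise sweep puts R at bearing 19°, so R = E + 10.1·(cos 19°, sin 19°) = (31.65, 13.39). Tangency of A1 to RD means the radius ER is perpendicular to RD, so RD runs along (−sin 19°, cos 19°); with |RD| = 23.0, D = (24.16, 35.14). Then cos ∠RDB = DR·DB / (|DR||DB|), giving 53.52°.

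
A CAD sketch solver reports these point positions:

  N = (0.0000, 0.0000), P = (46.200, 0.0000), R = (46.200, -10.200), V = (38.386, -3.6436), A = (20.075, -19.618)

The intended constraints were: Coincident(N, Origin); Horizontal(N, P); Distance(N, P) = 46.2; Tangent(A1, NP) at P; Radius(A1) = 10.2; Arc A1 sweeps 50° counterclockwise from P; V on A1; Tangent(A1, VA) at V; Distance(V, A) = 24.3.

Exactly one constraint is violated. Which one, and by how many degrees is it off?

Tangent(A1, VA) at V — off by 8.90°.

N = (0.00, 0.00) ✓; N.y = 0.00, P.y = 0.00 ✓; |NP| = 46.20 ✓; ∠(RP, PN) = 90.00° ✓; |RP| = 10.20 ✓; bearing(R→V) − bearing(R→P) = 50.00° ✓; |RV| = 10.20 ✓; ∠(RV, VA) = 98.90° ✗; |VA| = 24.30 ✓.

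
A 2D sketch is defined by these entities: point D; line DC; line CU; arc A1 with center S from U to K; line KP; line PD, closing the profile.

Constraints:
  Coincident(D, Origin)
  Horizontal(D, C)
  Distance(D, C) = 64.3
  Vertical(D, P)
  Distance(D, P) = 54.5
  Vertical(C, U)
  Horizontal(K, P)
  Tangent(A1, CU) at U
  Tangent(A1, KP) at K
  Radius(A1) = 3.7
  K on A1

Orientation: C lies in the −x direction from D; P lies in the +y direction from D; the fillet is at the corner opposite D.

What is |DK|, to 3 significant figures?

81.5

D is at the origin; DC is horizontal with |DC| = 64.3 and C on the −x side, so C = (-64.3, 0.00). DP is vertical with |DP| = 54.5 and P on the +y side, so P = (0.00, 54.5). The virtual corner opposite D is at (-64.3, 54.5). Since A1 is tangent to CU there, SU ⟂ CU and the tangent condition forces SK to be normal to KP, with radius 3.7, so the center S sits 3.7 in from both sides at S = (-60.6, 50.8). That places the tangent points at U = (-64.3, 50.8) on CU and K = (-60.6, 54.5) on KP. Then |DK| = |K − D| = 81.5.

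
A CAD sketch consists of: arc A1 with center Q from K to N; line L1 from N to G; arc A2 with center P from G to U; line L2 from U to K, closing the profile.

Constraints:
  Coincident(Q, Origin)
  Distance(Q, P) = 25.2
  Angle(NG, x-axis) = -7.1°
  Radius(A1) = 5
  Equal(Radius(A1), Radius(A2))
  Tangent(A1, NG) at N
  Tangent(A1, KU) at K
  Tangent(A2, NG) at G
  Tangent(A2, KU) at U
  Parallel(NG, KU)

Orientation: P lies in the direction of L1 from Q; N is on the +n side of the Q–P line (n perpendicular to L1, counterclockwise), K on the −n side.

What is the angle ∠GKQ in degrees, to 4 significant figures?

68.36°

The slot axis is L1's direction at -7.1°, so u = (cos -7.1°, sin -7.1°) = (0.9923, -0.1236) and n = (−sin -7.1°, cos -7.1°) = (0.1236, 0.9923). Q is at the origin and P lies 25.2 along u from Q, so P = 25.2·u = (25.01, -3.115). Tangency of A1 to both parallel lines with radius 5.0 puts N and K at Q ± 5.0·n: N = (0.6180, 4.962), K = (-0.6180, -4.962). Equal radii place G and U the same way about P: G = P + 5.0·n = (25.62, 1.847), U = P − 5.0·n = (24.39, -8.076). Then cos ∠GKQ = KG·KQ / (|KG||KQ|), giving 68.36°.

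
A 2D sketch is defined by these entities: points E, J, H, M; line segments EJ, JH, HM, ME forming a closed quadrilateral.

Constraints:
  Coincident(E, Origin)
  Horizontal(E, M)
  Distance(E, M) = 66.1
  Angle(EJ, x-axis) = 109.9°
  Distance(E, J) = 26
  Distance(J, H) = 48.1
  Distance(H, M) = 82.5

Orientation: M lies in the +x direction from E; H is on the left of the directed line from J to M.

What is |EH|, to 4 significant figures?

67.53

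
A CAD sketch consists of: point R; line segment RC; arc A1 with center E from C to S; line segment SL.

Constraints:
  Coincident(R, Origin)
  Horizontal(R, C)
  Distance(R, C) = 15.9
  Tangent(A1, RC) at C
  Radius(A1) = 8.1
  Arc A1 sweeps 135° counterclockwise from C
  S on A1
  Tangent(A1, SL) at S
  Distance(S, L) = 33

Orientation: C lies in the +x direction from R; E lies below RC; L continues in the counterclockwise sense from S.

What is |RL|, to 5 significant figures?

50.037

On A1, C sits at bearing 90° from E; a 135° counterclockwise sweep puts S at bearing 225°, so S = E + 8.1·(cos 225°, sin 225°) = (10.172, -13.828). Tangency of A1 to SL means the radius ES is perpendicular to SL, so SL runs along (−sin 225°, cos 225°); with |SL| = 33.0, L = (33.507, -37.162). Then |RL| = |L − R| = 50.037.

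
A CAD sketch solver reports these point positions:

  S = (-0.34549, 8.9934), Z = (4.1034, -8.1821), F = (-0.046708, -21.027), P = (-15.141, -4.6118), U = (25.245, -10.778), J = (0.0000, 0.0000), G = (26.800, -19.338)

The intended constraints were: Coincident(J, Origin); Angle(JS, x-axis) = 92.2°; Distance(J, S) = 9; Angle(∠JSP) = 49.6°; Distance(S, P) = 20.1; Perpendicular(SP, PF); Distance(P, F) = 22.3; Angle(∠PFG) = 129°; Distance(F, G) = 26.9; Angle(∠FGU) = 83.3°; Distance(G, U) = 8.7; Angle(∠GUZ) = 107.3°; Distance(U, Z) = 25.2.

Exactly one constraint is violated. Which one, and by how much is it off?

Distance(U, Z) = 25.2 — off by 3.90.

J = (0.00, 0.00) ✓; JS at 92.20° ✓; |JS| = 9.000 ✓; ∠JSP = 49.60° ✓; |SP| = 20.10 ✓; ∠(SP, PF) = 90.00° ✓; |PF| = 22.30 ✓; ∠PFG = 129.0° ✓; |FG| = 26.90 ✓; ∠FGU = 83.30° ✓; |GU| = 8.700 ✓; ∠GUZ = 107.3° ✓; |UZ| = 21.30 ✗.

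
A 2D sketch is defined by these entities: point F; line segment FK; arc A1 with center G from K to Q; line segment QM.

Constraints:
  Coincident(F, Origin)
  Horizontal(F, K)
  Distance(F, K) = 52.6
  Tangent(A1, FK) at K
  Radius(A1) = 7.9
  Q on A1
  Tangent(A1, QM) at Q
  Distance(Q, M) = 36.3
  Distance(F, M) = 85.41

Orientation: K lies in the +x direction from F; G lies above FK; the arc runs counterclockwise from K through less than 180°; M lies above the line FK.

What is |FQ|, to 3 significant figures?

59.5

Checks: |GQ| = 7.900 ✓; ∠(GQ, QM) = 90.00° ✓; |QM| = 36.30 ✓; |FM| = 85.41 ✓.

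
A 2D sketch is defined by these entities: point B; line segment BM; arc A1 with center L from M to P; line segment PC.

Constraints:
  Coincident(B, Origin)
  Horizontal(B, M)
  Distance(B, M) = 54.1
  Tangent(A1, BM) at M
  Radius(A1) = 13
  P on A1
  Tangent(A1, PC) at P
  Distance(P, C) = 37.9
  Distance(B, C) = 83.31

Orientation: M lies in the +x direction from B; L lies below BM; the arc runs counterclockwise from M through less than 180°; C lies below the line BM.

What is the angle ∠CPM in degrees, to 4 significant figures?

117.2°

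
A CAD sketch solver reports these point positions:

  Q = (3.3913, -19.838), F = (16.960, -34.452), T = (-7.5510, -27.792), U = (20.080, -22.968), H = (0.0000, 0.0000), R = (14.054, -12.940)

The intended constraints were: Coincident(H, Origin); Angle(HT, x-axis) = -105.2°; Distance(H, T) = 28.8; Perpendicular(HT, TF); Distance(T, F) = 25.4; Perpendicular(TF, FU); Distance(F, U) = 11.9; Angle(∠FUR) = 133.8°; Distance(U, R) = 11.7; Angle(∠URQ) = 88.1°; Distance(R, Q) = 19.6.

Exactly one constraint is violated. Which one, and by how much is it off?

Distance(R, Q) = 19.6 — off by 6.90.

H = (0.00, 0.00) ✓; HT at -105.2° ✓; |HT| = 28.80 ✓; ∠(HT, TF) = 90.00° ✓; |TF| = 25.40 ✓; ∠(TF, FU) = 90.00° ✓; |FU| = 11.90 ✓; ∠FUR = 133.8° ✓; |UR| = 11.70 ✓; ∠URQ = 88.10° ✓; |RQ| = 12.70 ✗.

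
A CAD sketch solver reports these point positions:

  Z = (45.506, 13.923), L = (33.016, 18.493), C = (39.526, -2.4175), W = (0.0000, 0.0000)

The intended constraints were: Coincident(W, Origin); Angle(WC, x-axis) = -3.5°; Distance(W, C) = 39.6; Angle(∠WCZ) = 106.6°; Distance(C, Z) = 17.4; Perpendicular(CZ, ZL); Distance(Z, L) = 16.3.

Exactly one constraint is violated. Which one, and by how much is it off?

Distance(Z, L) = 16.3 — off by 3.00.

W = (0.00, 0.00) ✓; WC at -3.500° ✓; |WC| = 39.60 ✓; ∠WCZ = 106.6° ✓; |CZ| = 17.40 ✓; ∠(CZ, ZL) = 90.00° ✓; |ZL| = 13.30 ✗.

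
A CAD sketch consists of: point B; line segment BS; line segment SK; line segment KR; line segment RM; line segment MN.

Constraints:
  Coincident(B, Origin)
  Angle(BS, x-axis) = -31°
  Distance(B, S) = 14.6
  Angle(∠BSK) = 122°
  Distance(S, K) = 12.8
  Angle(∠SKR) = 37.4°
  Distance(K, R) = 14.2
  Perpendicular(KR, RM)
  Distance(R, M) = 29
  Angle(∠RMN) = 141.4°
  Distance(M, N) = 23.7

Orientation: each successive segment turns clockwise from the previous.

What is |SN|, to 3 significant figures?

41.2

B is at the origin; BS runs at -31.0° with length 14.6, so S = (12.5, -7.52). ∠BSK = 122.0° gives SK at -89.0° from the x-axis; with |SK| = 12.8, K = (12.7, -20.3). ∠SKR = 37.4° gives KR at 128° from the x-axis; with |KR| = 14.2, R = (3.92, -9.19). KR ⟂ RM, so RM runs at 38.4°; with |RM| = 29.0, M = (26.6, 8.82). ∠RMN = 141.4° gives MN at -0.200° from the x-axis; with |MN| = 23.7, N = (50.3, 8.74). Then |SN| = |N − S| = 41.2.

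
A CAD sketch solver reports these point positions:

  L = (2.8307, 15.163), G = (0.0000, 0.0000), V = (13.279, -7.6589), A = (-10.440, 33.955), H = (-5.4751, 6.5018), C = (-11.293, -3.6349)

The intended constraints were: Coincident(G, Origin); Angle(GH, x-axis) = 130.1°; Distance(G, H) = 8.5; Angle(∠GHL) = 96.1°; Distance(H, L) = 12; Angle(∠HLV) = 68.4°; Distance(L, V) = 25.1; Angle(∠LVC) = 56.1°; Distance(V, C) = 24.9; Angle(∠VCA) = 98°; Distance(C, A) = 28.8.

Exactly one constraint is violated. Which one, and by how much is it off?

Distance(C, A) = 28.8 — off by 8.80.

G = (0.00, 0.00) ✓; GH at 130.1° ✓; |GH| = 8.500 ✓; ∠GHL = 96.10° ✓; |HL| = 12.00 ✓; ∠HLV = 68.40° ✓; |LV| = 25.10 ✓; ∠LVC = 56.10° ✓; |VC| = 24.90 ✓; ∠VCA = 98.00° ✓; |CA| = 37.60 ✗.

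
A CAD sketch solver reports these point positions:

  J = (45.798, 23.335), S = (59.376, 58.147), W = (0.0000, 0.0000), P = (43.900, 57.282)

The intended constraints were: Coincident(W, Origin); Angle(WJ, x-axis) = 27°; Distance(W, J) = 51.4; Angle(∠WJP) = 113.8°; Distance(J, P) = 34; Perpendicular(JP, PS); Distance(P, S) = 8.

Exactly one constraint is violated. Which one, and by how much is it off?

Distance(P, S) = 8 — off by 7.50.

W = (0.00, 0.00) ✓; WJ at 27.00° ✓; |WJ| = 51.40 ✓; ∠WJP = 113.8° ✓; |JP| = 34.00 ✓; ∠(JP, PS) = 90.00° ✓; |PS| = 15.50 ✗.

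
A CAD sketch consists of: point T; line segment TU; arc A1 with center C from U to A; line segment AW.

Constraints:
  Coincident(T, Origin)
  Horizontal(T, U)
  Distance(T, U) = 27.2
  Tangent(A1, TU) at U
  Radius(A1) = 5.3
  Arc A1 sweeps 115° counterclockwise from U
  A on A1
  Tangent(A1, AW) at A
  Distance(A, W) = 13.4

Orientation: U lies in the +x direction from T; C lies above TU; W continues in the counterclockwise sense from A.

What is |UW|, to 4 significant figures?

19.70

On A1, U sits at bearing -90° from C; a 115° counterclockwise sweep puts A at bearing 25°, so A = C + 5.3·(cos 25°, sin 25°) = (32.00, 7.540). Since A1 is tangent to AW there, CA ⟂ AW, so AW runs along (−sin 25°, cos 25°); with |AW| = 13.4, W = (26.34, 19.68). Then |UW| = |W − U| = 19.70.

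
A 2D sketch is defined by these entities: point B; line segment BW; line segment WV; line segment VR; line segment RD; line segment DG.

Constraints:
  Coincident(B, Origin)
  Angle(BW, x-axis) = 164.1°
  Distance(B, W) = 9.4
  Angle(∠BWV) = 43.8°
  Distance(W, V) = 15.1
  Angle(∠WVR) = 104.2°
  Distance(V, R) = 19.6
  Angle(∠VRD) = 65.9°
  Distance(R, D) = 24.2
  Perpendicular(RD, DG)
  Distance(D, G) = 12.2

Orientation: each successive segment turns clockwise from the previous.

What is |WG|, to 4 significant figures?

3.366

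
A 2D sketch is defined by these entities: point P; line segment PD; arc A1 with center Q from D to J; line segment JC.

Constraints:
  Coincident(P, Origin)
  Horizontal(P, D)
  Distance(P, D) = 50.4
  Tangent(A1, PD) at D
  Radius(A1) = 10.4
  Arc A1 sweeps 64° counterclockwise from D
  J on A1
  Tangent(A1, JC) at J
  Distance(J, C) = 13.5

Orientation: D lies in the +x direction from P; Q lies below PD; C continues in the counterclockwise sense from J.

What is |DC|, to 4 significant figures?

23.58

P is at the origin; P and D share the same y with |PD| = 50.4 and D on the +x side, so D = (50.40, 0.000). Tangency of A1 to PD means the radius QD is perpendicular to PD, so Q = D + (0, -10.4) = (50.40, -10.40). On A1, D sits at bearing 90° from Q; a 64° counterclockwise sweep puts J at bearing 154°, so J = Q + 10.4·(cos 154°, sin 154°) = (41.05, -5.841). The tangent condition forces QJ to be normal to JC, so JC runs along (−sin 154°, cos 154°); with |JC| = 13.5, C = (35.13, -17.97). Then |DC| = |C − D| = 23.58.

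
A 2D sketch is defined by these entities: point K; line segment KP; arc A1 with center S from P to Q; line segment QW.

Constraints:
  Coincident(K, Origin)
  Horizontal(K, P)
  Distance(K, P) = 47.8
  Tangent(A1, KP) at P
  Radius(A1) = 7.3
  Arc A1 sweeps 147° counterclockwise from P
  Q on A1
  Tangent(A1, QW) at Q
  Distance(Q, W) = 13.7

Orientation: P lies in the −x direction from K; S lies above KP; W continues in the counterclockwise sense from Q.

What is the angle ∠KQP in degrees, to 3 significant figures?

89.5°

K is at the origin; KP is horizontal with |KP| = 47.8 and P on the −x side, so P = (-47.8, 0.00). Tangency of A1 to KP means the radius SP is perpendicular to KP, so S = P + (0, 7.3) = (-47.8, 7.30). On A1, P sits at bearing -90° from S; a 147° counterclockwise sweep puts Q at bearing 57°, so Q = S + 7.3·(cos 57°, sin 57°) = (-43.8, 13.4). Then cos ∠KQP = QK·QP / (|QK||QP|), giving 89.5°.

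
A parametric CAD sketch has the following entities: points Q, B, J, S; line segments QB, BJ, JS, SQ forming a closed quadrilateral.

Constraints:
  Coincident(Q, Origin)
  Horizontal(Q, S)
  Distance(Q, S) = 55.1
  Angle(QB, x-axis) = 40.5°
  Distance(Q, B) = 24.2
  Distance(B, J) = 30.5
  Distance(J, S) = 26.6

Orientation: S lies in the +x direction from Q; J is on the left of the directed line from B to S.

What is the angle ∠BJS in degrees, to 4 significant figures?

88.44°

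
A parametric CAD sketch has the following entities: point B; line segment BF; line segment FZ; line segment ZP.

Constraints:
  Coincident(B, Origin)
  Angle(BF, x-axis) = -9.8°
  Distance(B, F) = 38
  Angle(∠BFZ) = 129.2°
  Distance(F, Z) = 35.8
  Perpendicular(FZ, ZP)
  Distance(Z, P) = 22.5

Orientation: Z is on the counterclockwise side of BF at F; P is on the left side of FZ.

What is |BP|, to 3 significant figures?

60.2

B is at the origin; BF runs at -9.8° with length 38.0, so F = 38.0·(cos -9.8°, sin -9.8°) = (37.4, -6.47). ∠BFZ = 129.2°, so FZ runs at -9.8° + (180° − 129.2°) = 41.0° from the x-axis; with |FZ| = 35.8, Z = F + 35.8·(cos 41.0°, sin 41.0°) = (64.5, 17.0). FZ is perpendicular to ZP; with |ZP| = 22.5 on the left of FZ, P = Z + 22.5·(-0.656, 0.755) = (49.7, 34.0). Then |BP| = |P − B| = 60.2.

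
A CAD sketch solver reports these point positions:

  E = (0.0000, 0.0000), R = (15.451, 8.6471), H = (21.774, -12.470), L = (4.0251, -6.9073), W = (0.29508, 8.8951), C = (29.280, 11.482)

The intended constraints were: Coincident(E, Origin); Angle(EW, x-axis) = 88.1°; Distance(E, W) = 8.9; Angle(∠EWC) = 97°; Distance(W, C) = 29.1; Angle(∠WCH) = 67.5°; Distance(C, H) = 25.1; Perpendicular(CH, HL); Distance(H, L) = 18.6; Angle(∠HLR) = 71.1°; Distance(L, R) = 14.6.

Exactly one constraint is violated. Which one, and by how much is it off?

Distance(L, R) = 14.6 — off by 4.70.

E = (0.00, 0.00) ✓; EW at 88.10° ✓; |EW| = 8.900 ✓; ∠EWC = 97.00° ✓; |WC| = 29.10 ✓; ∠WCH = 67.50° ✓; |CH| = 25.10 ✓; ∠(CH, HL) = 90.00° ✓; |HL| = 18.60 ✓; ∠HLR = 71.10° ✓; |LR| = 19.30 ✗.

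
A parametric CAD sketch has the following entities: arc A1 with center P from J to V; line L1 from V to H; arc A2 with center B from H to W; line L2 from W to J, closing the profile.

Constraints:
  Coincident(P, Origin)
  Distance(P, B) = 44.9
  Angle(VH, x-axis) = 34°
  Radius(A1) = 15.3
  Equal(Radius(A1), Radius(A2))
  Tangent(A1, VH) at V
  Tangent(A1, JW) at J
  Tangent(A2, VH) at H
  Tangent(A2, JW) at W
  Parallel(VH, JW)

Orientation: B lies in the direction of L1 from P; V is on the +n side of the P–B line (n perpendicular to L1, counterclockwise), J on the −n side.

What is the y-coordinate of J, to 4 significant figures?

-12.68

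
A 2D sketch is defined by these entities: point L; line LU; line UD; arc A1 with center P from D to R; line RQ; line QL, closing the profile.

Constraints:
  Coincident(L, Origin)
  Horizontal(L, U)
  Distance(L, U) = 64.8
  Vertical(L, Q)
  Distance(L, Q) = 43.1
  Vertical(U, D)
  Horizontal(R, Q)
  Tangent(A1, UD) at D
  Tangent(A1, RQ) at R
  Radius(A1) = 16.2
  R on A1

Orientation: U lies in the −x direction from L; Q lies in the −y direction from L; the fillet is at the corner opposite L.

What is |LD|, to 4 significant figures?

70.16

The virtual corner opposite L is at (-64.80, -43.10). Tangency of A1 to UD means the radius PD is perpendicular to UD and since A1 is tangent to RQ there, PR ⟂ RQ, with radius 16.2, so the center P sits 16.2 in from both sides at P = (-48.60, -26.90). That places the tangent points at D = (-64.80, -26.90) on UD and R = (-48.60, -43.10) on RQ. Then |LD| = |D − L| = 70.16.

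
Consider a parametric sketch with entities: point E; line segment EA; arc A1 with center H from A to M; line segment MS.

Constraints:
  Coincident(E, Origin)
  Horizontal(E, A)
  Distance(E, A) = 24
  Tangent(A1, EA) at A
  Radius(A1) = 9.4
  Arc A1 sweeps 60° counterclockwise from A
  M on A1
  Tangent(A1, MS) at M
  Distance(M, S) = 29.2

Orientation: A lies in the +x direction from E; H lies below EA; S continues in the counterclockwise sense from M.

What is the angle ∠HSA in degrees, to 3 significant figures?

10.7°

On A1, A sits at bearing 90° from H; a 60° counterclockwise sweep puts M at bearing 150°, so M = H + 9.4·(cos 150°, sin 150°) = (15.9, -4.70). Tangency of A1 to MS means the radius HM is perpendicular to MS, so MS runs along (−sin 150°, cos 150°); with |MS| = 29.2, S = (1.26, -30.0). Then cos ∠HSA = SH·SA / (|SH||SA|), giving 10.7°.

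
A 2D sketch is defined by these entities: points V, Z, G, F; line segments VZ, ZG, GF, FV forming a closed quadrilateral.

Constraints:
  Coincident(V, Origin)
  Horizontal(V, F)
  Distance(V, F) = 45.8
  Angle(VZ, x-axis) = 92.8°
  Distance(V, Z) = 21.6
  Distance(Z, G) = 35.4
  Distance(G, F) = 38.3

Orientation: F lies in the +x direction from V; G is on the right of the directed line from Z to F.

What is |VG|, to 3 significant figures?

15.5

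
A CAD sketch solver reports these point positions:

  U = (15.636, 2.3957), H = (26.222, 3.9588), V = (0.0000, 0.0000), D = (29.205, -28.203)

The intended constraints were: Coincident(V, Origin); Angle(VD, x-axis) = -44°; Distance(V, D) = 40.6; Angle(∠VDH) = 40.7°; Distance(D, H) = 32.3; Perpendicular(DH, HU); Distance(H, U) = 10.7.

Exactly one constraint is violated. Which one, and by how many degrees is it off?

Perpendicular(DH, HU) — off by 3.10°.

V = (0.00, 0.00) ✓; VD at -44.00° ✓; |VD| = 40.60 ✓; ∠VDH = 40.70° ✓; |DH| = 32.30 ✓; ∠(DH, HU) = 93.10° ✗; |HU| = 10.70 ✓.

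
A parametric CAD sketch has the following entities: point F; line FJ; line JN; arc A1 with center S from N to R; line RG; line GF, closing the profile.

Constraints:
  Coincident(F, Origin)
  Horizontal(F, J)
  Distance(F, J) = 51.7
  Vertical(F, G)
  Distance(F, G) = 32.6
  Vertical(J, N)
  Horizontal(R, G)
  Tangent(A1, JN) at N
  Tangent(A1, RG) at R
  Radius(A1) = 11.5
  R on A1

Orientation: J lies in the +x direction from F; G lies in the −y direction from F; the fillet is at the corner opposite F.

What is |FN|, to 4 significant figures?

55.84

F is at the origin; FJ is horizontal with |FJ| = 51.7 and J on the +x side, so J = (51.70, 0.000). F and G share the same x with |FG| = 32.6 and G on the −y side, so G = (0.000, -32.60). The virtual corner opposite F is at (51.70, -32.60). Tangency of A1 to JN means the radius SN is perpendicular to JN and A1 meets RG tangentially, so SR is at right angles to RG, with radius 11.5, so the center S sits 11.5 in from both sides at S = (40.20, -21.10). That places the tangent points at N = (51.70, -21.10) on JN and R = (40.20, -32.60) on RG. Then |FN| = |N − F| = 55.84.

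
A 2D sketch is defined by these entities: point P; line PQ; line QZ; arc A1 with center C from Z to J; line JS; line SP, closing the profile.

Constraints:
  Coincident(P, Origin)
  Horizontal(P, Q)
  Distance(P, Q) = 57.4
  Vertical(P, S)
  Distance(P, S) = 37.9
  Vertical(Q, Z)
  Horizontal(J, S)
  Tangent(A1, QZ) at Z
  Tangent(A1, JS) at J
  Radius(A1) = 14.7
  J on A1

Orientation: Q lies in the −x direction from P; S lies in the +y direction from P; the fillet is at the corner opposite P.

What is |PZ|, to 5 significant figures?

61.911

The virtual corner opposite P is at (-57.400, 37.900). Tangency of A1 to QZ means the radius CZ is perpendicular to QZ and tangency of A1 to JS means the radius CJ is perpendicular to JS, with radius 14.7, so the center C sits 14.7 in from both sides at C = (-42.700, 23.200). That places the tangent points at Z = (-57.400, 23.200) on QZ and J = (-42.700, 37.900) on JS. Then |PZ| = |Z − P| = 61.911.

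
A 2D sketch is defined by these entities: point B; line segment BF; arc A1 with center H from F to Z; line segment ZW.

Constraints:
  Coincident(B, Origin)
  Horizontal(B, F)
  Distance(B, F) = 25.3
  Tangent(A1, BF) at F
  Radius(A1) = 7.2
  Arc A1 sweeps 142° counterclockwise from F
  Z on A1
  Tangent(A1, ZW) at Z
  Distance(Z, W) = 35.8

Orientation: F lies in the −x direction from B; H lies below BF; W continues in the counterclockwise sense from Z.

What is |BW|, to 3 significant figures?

34.9

B is at the origin; BF is horizontal with |BF| = 25.3 and F on the −x side, so F = (-25.3, 0.00). A1 meets BF tangentially, so HF is at right angles to BF, so H = F + (0, -7.2) = (-25.3, -7.20). On A1, F sits at bearing 90° from H; a 142° counterclockwise sweep puts Z at bearing 232°, so Z = H + 7.2·(cos 232°, sin 232°) = (-29.7, -12.9). A1 meets ZW tangentially, so HZ is at right angles to ZW, so ZW runs along (−sin 232°, cos 232°); with |ZW| = 35.8, W = (-1.52, -34.9). Then |BW| = |W − B| = 34.9.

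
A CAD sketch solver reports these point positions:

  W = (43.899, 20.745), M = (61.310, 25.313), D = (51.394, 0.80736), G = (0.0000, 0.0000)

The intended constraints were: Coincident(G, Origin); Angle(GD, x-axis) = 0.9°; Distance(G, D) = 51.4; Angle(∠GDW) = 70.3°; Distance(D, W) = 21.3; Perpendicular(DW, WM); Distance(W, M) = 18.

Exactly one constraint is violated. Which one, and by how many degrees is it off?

Perpendicular(DW, WM) — off by 5.90°.

G = (0.00, 0.00) ✓; GD at 0.9000° ✓; |GD| = 51.40 ✓; ∠GDW = 70.30° ✓; |DW| = 21.30 ✓; ∠(DW, WM) = 95.90° ✗; |WM| = 18.00 ✓.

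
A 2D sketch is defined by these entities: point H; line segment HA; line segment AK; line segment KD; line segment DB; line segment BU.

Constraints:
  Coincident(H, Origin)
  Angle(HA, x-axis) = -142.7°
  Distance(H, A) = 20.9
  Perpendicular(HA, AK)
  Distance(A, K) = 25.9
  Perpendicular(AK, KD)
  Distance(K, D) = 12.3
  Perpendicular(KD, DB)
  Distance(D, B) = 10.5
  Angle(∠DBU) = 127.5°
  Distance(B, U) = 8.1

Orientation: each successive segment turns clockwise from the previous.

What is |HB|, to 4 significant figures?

17.64

The perpendicularity gives KD at right angles to AK, so KD runs at 37.30°; with |KD| = 12.3, D = (-22.54, 15.39). KD is perpendicular to DB, so DB runs at -52.70°; with |DB| = 10.5, B = (-16.17, 7.039). Then |HB| = |B − H| = 17.64.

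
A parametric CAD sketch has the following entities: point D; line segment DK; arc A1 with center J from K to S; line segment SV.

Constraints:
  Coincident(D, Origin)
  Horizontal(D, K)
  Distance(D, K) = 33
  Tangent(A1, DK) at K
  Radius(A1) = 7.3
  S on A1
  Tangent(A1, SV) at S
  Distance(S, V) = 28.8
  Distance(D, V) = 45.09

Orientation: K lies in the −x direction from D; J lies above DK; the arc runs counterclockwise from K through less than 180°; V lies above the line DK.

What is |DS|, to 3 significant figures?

26.8

Checks: |JS| = 7.300 ✓; ∠(JS, SV) = 90.00° ✓; |SV| = 28.80 ✓; |DV| = 45.09 ✓.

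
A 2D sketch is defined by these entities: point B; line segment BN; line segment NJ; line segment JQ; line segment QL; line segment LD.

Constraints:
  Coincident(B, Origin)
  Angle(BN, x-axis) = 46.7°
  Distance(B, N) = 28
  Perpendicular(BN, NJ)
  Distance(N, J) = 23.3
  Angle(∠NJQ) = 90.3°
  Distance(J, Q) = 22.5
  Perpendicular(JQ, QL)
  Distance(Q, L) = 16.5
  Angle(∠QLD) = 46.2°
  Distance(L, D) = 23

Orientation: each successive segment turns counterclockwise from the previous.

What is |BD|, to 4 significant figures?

31.72

B is at the origin; BN runs at 46.7° with length 28.0, so N = (19.20, 20.38). The perpendicularity gives NJ at right angles to BN, so NJ runs at 136.7°; with |NJ| = 23.3, J = (2.246, 36.36). ∠NJQ = 90.3° gives JQ at -133.6° from the x-axis; with |JQ| = 22.5, Q = (-13.27, 20.06). The perpendicularity gives QL at right angles to JQ, so QL runs at -43.60°; with |QL| = 16.5, L = (-1.322, 8.685). ∠QLD = 46.2° gives LD at 90.20° from the x-axis; with |LD| = 23.0, D = (-1.402, 31.68). Then |BD| = |D − B| = 31.72.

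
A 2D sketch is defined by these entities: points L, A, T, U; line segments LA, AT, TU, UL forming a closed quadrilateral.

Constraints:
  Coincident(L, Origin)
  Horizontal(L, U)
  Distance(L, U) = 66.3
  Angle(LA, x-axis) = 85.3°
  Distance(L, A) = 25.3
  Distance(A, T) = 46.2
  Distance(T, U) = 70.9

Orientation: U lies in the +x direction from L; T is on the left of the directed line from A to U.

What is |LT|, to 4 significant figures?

68.69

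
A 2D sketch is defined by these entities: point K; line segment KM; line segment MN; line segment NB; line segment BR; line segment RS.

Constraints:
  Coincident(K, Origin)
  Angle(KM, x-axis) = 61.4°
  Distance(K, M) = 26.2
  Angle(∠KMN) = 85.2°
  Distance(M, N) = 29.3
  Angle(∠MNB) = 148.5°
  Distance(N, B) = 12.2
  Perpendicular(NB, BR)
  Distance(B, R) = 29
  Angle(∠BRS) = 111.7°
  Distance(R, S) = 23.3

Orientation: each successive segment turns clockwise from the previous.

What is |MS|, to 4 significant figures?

27.18

K is at the origin; KM runs at 61.4° with length 26.2, so M = (12.54, 23.00). ∠KMN = 85.2° gives MN at -33.40° from the x-axis; with |MN| = 29.3, N = (37.00, 6.874). ∠MNB = 148.5° gives NB at -64.90° from the x-axis; with |NB| = 12.2, B = (42.18, -4.174). NB ⟂ BR, so BR runs at -154.9°; with |BR| = 29.0, R = (15.92, -16.48). ∠BRS = 111.7° gives RS at 136.8° from the x-axis; with |RS| = 23.3, S = (-1.068, -0.5257). Then |MS| = |S − M| = 27.18.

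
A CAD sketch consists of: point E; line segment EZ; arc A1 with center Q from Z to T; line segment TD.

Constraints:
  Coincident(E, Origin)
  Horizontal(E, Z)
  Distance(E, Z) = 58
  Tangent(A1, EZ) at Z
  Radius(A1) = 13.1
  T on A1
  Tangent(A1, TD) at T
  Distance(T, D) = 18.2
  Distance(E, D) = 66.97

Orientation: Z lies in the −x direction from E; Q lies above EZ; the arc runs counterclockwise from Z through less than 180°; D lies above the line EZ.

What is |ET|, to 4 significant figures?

51.12

Checks: |EZ| = 58.00 ✓; ∠(QZ, ZE) = 90.00° ✓; |QT| = 13.10 ✓; ∠(QT, TD) = 90.00° ✓; |TD| = 18.20 ✓; |ED| = 66.97 ✓.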